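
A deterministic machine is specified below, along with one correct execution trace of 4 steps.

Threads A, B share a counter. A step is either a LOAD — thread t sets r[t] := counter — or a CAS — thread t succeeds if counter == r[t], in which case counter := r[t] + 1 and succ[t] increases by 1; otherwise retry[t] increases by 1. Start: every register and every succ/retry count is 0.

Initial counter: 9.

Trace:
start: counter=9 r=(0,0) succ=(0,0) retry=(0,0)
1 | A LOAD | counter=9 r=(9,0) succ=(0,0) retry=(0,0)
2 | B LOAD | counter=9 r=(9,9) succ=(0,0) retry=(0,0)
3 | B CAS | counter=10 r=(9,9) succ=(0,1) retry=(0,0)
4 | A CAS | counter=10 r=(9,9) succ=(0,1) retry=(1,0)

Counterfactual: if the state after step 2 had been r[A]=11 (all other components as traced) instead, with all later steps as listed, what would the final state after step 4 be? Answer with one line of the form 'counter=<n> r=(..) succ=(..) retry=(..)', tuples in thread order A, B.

counter=10 r=(11,9) succ=(0,1) retry=(1,0)

state after step 2 := counter=9 r=(11,9) succ=(0,0) retry=(0,0)
3 | B CAS | counter=10 r=(11,9) succ=(0,1) retry=(0,0)
4 | A CAS | counter=10 r=(11,9) succ=(0,1) retry=(1,0)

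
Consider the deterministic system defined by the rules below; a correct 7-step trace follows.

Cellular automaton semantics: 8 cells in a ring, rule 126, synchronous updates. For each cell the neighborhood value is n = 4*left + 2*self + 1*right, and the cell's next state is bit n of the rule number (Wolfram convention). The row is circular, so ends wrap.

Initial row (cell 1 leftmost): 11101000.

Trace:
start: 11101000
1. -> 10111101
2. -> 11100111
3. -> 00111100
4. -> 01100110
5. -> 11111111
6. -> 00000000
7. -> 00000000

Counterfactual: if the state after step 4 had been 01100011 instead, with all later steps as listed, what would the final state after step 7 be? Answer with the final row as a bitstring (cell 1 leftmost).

00110110

state after step 4 := 01100011
5. -> 11110111
6. -> 00011100
7. -> 00110110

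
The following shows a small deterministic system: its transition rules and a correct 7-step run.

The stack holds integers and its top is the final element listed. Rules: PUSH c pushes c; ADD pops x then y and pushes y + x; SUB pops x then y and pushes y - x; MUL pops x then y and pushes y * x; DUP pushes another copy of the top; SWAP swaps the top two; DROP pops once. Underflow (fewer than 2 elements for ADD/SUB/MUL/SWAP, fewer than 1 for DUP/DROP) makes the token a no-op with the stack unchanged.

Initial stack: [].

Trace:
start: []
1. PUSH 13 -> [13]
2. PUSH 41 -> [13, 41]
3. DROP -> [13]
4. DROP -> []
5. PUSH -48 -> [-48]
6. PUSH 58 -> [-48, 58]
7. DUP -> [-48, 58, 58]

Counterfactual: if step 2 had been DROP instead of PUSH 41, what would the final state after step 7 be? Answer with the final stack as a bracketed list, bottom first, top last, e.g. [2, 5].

[-48, 58, 58]

(re-executing from step 2 with the substitution; state before step 2: [13])
2. DROP -> []
3. DROP -> []
4. DROP -> []
5. PUSH -48 -> [-48]
6. PUSH 58 -> [-48, 58]
7. DUP -> [-48, 58, 58]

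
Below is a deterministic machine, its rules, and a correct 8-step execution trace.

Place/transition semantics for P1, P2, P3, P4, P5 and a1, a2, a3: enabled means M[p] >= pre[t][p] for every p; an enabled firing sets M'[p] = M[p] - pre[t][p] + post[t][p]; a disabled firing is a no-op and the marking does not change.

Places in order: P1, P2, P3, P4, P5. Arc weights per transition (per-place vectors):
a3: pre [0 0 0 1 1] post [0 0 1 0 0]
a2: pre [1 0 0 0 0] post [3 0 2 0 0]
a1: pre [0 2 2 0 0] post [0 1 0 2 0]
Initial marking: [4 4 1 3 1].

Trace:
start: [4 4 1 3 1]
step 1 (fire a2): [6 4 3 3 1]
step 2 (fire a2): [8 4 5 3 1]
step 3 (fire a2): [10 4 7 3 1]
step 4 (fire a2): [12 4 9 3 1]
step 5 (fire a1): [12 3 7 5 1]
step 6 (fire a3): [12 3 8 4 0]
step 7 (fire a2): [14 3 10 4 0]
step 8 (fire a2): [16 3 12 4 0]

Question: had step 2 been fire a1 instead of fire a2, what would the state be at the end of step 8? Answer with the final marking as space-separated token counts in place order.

(re-executing from step 2 with the substitution; state before step 2: [6 4 3 3 1])
step 2 (fire a1): [6 3 1 5 1]
step 3 (fire a2): [8 3 3 5 1]
step 4 (fire a2): [10 3 5 5 1]
step 5 (fire a1): [10 2 3 7 1]
step 6 (fire a3): [10 2 4 6 0]
step 7 (fire a2): [12 2 6 6 0]
step 8 (fire a2): [14 2 8 6 0]

14 2 8 6 0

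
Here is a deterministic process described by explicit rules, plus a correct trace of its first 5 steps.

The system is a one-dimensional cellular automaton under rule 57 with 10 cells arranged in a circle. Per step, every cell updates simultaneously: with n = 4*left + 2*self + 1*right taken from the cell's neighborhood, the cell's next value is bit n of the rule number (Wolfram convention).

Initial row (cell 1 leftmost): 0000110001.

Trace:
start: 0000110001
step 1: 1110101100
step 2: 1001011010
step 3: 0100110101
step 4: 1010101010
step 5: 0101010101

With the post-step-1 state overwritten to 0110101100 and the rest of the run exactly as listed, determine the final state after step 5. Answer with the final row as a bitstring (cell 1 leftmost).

state after step 1 := 0110101100
step 2: 0101011011
step 3: 1010110110
step 4: 0101101101
step 5: 1011011010

1011011010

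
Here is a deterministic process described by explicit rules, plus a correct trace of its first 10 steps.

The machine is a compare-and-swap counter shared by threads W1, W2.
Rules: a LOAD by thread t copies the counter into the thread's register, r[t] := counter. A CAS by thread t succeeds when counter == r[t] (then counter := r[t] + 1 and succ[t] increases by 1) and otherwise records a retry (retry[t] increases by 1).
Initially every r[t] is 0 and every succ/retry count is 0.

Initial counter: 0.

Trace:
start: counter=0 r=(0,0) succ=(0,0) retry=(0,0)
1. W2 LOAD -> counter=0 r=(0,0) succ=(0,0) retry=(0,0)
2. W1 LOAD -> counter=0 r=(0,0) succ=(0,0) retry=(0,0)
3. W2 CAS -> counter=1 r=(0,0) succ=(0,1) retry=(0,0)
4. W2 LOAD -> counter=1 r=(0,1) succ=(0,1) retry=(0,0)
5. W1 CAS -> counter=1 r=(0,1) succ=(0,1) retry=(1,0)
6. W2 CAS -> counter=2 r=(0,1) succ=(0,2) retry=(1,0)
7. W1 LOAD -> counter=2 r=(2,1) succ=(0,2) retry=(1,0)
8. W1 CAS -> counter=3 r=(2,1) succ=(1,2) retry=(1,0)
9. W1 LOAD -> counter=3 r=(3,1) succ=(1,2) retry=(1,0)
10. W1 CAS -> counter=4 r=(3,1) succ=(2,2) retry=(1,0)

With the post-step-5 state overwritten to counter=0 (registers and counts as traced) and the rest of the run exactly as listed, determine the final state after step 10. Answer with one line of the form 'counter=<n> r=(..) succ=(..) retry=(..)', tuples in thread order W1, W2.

counter=2 r=(1,1) succ=(2,1) retry=(1,1)

state after step 5 := counter=0 r=(0,1) succ=(0,1) retry=(1,0)
6. W2 CAS -> counter=0 r=(0,1) succ=(0,1) retry=(1,1)
7. W1 LOAD -> counter=0 r=(0,1) succ=(0,1) retry=(1,1)
8. W1 CAS -> counter=1 r=(0,1) succ=(1,1) retry=(1,1)
9. W1 LOAD -> counter=1 r=(1,1) succ=(1,1) retry=(1,1)
10. W1 CAS -> counter=2 r=(1,1) succ=(2,1) retry=(1,1)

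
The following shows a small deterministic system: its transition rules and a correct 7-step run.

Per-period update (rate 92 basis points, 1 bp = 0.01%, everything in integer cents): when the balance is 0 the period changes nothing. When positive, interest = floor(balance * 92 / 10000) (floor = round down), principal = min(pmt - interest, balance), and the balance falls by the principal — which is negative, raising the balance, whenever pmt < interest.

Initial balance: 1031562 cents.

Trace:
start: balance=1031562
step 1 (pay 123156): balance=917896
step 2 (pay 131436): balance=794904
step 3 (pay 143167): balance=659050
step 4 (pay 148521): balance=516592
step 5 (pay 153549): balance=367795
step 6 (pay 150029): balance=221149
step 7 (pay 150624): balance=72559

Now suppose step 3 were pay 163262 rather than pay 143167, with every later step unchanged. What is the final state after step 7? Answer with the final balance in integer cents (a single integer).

(re-executing from step 3 with the substitution; state before step 3: balance=794904)
step 3 (pay 163262): balance=638955
step 4 (pay 148521): balance=496312
step 5 (pay 153549): balance=347329
step 6 (pay 150029): balance=200495
step 7 (pay 150624): balance=51715

51715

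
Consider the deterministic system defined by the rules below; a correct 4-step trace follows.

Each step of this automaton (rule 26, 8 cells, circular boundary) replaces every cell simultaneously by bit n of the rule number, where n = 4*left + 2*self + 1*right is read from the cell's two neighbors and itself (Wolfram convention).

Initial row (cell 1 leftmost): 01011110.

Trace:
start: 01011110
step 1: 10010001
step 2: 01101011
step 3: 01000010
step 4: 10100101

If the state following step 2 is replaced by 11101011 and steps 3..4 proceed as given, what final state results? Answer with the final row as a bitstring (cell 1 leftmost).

state after step 2 := 11101011
step 3: 00000010
step 4: 00000101

00000101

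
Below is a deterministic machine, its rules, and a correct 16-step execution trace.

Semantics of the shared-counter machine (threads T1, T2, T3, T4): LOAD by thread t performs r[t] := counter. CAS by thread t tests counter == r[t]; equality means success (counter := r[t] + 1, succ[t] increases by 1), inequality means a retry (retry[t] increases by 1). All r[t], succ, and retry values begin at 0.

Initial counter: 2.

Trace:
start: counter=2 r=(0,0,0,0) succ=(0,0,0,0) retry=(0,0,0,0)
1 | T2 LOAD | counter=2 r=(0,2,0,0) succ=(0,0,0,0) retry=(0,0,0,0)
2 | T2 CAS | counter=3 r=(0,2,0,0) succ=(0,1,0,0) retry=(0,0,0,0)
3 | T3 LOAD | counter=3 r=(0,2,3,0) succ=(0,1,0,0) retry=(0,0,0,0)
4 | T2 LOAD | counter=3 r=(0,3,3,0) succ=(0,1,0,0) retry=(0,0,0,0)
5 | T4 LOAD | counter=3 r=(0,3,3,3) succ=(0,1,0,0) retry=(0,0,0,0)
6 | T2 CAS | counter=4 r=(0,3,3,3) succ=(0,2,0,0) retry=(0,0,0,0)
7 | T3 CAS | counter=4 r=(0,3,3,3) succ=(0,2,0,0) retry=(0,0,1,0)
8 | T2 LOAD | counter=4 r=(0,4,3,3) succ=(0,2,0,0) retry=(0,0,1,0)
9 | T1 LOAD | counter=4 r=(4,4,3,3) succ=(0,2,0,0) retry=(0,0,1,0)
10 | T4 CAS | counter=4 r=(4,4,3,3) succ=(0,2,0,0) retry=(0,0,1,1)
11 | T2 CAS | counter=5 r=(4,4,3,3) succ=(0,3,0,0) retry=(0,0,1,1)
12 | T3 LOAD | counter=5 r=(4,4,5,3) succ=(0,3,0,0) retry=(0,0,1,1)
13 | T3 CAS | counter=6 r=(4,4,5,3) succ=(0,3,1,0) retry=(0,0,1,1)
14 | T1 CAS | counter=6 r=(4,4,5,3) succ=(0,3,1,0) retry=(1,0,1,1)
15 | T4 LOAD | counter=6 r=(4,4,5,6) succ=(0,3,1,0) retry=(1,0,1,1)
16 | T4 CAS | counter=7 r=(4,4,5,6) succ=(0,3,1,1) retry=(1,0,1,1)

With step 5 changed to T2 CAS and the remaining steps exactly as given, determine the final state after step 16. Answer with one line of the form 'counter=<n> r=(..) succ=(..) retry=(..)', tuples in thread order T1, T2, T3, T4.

counter=7 r=(4,4,5,6) succ=(0,3,1,1) retry=(1,1,1,1)

(re-executing from step 5 with the substitution; state before step 5: counter=3 r=(0,3,3,0) succ=(0,1,0,0) retry=(0,0,0,0))
5 | T2 CAS | counter=4 r=(0,3,3,0) succ=(0,2,0,0) retry=(0,0,0,0)
6 | T2 CAS | counter=4 r=(0,3,3,0) succ=(0,2,0,0) retry=(0,1,0,0)
7 | T3 CAS | counter=4 r=(0,3,3,0) succ=(0,2,0,0) retry=(0,1,1,0)
8 | T2 LOAD | counter=4 r=(0,4,3,0) succ=(0,2,0,0) retry=(0,1,1,0)
9 | T1 LOAD | counter=4 r=(4,4,3,0) succ=(0,2,0,0) retry=(0,1,1,0)
10 | T4 CAS | counter=4 r=(4,4,3,0) succ=(0,2,0,0) retry=(0,1,1,1)
11 | T2 CAS | counter=5 r=(4,4,3,0) succ=(0,3,0,0) retry=(0,1,1,1)
12 | T3 LOAD | counter=5 r=(4,4,5,0) succ=(0,3,0,0) retry=(0,1,1,1)
13 | T3 CAS | counter=6 r=(4,4,5,0) succ=(0,3,1,0) retry=(0,1,1,1)
14 | T1 CAS | counter=6 r=(4,4,5,0) succ=(0,3,1,0) retry=(1,1,1,1)
15 | T4 LOAD | counter=6 r=(4,4,5,6) succ=(0,3,1,0) retry=(1,1,1,1)
16 | T4 CAS | counter=7 r=(4,4,5,6) succ=(0,3,1,1) retry=(1,1,1,1)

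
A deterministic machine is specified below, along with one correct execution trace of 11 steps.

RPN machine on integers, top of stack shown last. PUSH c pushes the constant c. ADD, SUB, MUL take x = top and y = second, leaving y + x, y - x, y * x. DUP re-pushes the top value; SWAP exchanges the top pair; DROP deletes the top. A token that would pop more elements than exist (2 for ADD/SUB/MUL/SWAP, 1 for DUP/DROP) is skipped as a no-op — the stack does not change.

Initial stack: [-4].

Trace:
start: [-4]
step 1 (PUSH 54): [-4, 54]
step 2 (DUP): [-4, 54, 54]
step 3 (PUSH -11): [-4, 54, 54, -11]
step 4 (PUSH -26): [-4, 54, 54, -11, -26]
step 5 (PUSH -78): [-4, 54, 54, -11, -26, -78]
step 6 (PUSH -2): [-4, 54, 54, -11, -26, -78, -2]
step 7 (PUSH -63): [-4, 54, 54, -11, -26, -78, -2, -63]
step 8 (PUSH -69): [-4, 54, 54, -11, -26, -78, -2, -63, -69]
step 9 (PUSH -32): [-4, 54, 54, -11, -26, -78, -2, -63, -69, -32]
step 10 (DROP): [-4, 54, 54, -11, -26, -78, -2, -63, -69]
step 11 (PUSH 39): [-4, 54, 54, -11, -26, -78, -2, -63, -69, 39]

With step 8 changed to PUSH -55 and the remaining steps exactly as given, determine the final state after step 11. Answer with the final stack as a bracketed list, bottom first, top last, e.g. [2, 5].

(re-executing from step 8 with the substitution; state before step 8: [-4, 54, 54, -11, -26, -78, -2, -63])
step 8 (PUSH -55): [-4, 54, 54, -11, -26, -78, -2, -63, -55]
step 9 (PUSH -32): [-4, 54, 54, -11, -26, -78, -2, -63, -55, -32]
step 10 (DROP): [-4, 54, 54, -11, -26, -78, -2, -63, -55]
step 11 (PUSH 39): [-4, 54, 54, -11, -26, -78, -2, -63, -55, 39]

[-4, 54, 54, -11, -26, -78, -2, -63, -55, 39]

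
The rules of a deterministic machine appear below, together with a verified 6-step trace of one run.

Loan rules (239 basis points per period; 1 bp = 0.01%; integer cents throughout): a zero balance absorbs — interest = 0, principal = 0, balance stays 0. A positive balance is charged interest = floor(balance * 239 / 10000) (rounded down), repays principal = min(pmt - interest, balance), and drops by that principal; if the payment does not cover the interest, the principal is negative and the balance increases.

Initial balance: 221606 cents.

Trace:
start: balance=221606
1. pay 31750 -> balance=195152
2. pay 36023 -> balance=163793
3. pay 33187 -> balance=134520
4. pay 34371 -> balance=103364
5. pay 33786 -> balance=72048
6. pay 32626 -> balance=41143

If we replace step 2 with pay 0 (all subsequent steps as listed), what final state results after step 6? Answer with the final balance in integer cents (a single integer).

(re-executing from step 2 with the substitution; state before step 2: balance=195152)
2. pay 0 -> balance=199816
3. pay 33187 -> balance=171404
4. pay 34371 -> balance=141129
5. pay 33786 -> balance=110715
6. pay 32626 -> balance=80735

80735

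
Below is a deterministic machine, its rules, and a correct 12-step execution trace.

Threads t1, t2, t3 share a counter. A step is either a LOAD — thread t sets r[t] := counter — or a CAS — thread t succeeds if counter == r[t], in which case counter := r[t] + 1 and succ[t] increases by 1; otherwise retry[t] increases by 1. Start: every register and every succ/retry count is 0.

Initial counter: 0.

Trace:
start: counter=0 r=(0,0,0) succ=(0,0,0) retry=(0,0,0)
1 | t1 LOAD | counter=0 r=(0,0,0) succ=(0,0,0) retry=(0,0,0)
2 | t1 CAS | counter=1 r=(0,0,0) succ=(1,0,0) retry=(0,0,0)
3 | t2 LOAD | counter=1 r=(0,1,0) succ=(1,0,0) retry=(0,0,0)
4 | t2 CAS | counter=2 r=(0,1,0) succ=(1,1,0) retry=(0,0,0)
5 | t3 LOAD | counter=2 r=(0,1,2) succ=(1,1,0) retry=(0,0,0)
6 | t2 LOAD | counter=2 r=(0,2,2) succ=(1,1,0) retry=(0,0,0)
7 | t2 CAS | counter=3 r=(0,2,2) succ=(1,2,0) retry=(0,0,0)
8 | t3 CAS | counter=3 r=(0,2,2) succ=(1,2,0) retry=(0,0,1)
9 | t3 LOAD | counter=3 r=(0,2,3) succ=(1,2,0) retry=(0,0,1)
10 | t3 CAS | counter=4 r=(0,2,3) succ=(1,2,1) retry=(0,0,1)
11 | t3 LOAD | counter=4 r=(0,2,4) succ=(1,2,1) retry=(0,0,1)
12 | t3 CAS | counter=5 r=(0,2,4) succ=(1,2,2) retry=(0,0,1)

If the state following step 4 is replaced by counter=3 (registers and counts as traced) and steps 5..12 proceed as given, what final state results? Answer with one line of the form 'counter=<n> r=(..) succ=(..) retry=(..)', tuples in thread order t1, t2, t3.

state after step 4 := counter=3 r=(0,1,0) succ=(1,1,0) retry=(0,0,0)
5 | t3 LOAD | counter=3 r=(0,1,3) succ=(1,1,0) retry=(0,0,0)
6 | t2 LOAD | counter=3 r=(0,3,3) succ=(1,1,0) retry=(0,0,0)
7 | t2 CAS | counter=4 r=(0,3,3) succ=(1,2,0) retry=(0,0,0)
8 | t3 CAS | counter=4 r=(0,3,3) succ=(1,2,0) retry=(0,0,1)
9 | t3 LOAD | counter=4 r=(0,3,4) succ=(1,2,0) retry=(0,0,1)
10 | t3 CAS | counter=5 r=(0,3,4) succ=(1,2,1) retry=(0,0,1)
11 | t3 LOAD | counter=5 r=(0,3,5) succ=(1,2,1) retry=(0,0,1)
12 | t3 CAS | counter=6 r=(0,3,5) succ=(1,2,2) retry=(0,0,1)

counter=6 r=(0,3,5) succ=(1,2,2) retry=(0,0,1)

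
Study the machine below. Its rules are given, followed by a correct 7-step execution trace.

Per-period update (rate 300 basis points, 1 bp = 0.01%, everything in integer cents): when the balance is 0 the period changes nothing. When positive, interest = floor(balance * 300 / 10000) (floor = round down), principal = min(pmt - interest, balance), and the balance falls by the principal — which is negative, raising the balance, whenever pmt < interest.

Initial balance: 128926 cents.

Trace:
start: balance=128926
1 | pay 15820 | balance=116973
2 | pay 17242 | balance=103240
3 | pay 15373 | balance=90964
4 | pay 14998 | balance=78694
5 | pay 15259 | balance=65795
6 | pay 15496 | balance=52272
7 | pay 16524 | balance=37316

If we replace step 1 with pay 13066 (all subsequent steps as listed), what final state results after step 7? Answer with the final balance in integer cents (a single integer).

(re-executing from step 1 with the substitution; state before step 1: balance=128926)
1 | pay 13066 | balance=119727
2 | pay 17242 | balance=106076
3 | pay 15373 | balance=93885
4 | pay 14998 | balance=81703
5 | pay 15259 | balance=68895
6 | pay 15496 | balance=55465
7 | pay 16524 | balance=40604

40604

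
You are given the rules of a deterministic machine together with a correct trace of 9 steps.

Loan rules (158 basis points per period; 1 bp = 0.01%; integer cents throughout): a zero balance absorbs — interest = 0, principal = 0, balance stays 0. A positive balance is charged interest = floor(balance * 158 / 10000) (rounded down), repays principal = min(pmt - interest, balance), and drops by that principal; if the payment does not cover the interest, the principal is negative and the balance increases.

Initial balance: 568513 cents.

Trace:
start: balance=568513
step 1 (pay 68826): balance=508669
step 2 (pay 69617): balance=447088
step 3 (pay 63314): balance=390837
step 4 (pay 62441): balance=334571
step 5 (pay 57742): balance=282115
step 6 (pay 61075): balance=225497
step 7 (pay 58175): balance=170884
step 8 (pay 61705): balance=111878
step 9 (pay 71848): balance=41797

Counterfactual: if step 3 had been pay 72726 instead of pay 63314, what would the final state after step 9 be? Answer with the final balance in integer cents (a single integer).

31456

(re-executing from step 3 with the substitution; state before step 3: balance=447088)
step 3 (pay 72726): balance=381425
step 4 (pay 62441): balance=325010
step 5 (pay 57742): balance=272403
step 6 (pay 61075): balance=215631
step 7 (pay 58175): balance=160862
step 8 (pay 61705): balance=101698
step 9 (pay 71848): balance=31456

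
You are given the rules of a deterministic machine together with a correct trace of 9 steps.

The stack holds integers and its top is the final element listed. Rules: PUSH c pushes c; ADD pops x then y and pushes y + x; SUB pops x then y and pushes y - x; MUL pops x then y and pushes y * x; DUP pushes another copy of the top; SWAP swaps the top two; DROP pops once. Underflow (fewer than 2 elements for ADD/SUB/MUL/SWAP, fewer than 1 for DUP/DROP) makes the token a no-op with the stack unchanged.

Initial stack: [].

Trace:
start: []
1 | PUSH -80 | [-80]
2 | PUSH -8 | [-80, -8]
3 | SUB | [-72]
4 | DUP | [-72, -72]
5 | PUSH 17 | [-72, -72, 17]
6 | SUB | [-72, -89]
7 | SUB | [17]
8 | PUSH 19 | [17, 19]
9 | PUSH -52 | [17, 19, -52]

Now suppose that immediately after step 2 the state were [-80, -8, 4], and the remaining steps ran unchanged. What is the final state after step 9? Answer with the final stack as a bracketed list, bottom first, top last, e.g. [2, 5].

state after step 2 := [-80, -8, 4]
3 | SUB | [-80, -12]
4 | DUP | [-80, -12, -12]
5 | PUSH 17 | [-80, -12, -12, 17]
6 | SUB | [-80, -12, -29]
7 | SUB | [-80, 17]
8 | PUSH 19 | [-80, 17, 19]
9 | PUSH -52 | [-80, 17, 19, -52]

[-80, 17, 19, -52]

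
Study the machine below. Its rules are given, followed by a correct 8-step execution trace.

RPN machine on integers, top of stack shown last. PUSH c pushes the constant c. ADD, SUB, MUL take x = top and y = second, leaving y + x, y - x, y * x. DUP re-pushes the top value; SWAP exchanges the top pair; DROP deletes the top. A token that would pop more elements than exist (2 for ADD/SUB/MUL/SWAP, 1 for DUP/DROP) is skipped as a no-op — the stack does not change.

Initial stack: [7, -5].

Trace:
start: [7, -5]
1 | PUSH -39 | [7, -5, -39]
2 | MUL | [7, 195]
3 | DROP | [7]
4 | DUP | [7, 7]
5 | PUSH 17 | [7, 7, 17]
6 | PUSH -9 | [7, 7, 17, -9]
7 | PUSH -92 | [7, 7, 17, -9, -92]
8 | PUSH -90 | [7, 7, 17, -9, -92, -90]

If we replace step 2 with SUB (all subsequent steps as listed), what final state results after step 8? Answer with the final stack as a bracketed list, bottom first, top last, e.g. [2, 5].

(re-executing from step 2 with the substitution; state before step 2: [7, -5, -39])
2 | SUB | [7, 34]
3 | DROP | [7]
4 | DUP | [7, 7]
5 | PUSH 17 | [7, 7, 17]
6 | PUSH -9 | [7, 7, 17, -9]
7 | PUSH -92 | [7, 7, 17, -9, -92]
8 | PUSH -90 | [7, 7, 17, -9, -92, -90]

[7, 7, 17, -9, -92, -90]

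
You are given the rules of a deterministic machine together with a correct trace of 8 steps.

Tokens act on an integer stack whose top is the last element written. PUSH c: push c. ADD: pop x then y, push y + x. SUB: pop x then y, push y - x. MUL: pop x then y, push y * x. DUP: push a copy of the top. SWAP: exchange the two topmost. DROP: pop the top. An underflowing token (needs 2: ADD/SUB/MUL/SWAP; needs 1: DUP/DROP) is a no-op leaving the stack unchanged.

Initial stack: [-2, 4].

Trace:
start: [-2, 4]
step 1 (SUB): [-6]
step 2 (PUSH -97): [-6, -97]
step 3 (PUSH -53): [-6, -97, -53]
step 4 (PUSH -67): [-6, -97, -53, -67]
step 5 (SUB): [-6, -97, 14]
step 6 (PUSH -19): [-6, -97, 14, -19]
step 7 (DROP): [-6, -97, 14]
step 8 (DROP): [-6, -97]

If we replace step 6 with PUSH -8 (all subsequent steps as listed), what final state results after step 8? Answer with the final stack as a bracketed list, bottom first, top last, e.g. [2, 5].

[-6, -97]

(re-executing from step 6 with the substitution; state before step 6: [-6, -97, 14])
step 6 (PUSH -8): [-6, -97, 14, -8]
step 7 (DROP): [-6, -97, 14]
step 8 (DROP): [-6, -97]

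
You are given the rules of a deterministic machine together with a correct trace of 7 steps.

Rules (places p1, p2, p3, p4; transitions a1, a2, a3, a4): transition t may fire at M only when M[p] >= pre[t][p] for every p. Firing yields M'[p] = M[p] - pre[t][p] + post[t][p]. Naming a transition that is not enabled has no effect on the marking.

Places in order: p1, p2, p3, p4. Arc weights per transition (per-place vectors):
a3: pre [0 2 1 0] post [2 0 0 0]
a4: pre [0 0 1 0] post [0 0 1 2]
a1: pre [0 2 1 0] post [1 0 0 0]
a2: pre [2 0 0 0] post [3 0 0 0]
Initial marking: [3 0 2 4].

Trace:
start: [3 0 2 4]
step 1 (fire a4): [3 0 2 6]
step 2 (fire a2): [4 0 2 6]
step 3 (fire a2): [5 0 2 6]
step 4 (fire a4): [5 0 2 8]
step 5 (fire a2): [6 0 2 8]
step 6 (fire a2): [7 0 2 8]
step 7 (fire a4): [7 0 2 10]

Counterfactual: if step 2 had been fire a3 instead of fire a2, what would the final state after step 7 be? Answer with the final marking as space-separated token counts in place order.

6 0 2 10

(re-executing from step 2 with the substitution; state before step 2: [3 0 2 6])
step 2 (fire a3): [3 0 2 6]
step 3 (fire a2): [4 0 2 6]
step 4 (fire a4): [4 0 2 8]
step 5 (fire a2): [5 0 2 8]
step 6 (fire a2): [6 0 2 8]
step 7 (fire a4): [6 0 2 10]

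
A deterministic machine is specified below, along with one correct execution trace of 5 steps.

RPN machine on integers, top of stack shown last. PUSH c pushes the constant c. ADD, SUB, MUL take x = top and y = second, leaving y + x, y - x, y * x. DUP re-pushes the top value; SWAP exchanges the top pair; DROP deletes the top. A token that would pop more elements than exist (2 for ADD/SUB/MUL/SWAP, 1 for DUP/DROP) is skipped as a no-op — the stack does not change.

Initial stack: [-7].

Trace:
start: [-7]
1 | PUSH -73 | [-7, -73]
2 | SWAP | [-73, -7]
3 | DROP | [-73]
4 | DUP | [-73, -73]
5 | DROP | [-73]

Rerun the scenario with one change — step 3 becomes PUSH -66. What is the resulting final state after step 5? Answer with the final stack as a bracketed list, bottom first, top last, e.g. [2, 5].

[-73, -7, -66]

(re-executing from step 3 with the substitution; state before step 3: [-73, -7])
3 | PUSH -66 | [-73, -7, -66]
4 | DUP | [-73, -7, -66, -66]
5 | DROP | [-73, -7, -66]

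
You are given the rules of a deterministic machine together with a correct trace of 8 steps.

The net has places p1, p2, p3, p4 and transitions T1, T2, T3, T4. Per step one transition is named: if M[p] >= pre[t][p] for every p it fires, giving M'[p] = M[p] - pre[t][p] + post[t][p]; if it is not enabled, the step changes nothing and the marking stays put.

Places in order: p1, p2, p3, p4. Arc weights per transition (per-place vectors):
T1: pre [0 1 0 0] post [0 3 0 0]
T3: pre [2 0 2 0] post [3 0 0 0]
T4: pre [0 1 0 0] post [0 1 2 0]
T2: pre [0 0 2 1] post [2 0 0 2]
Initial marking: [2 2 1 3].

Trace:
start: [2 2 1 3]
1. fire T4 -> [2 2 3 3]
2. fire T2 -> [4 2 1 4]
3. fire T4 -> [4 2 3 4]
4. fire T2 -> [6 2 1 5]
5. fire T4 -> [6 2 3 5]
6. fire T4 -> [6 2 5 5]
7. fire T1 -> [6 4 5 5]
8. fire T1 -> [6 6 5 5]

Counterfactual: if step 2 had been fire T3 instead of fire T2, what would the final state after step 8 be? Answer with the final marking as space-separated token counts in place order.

5 6 5 4

(re-executing from step 2 with the substitution; state before step 2: [2 2 3 3])
2. fire T3 -> [3 2 1 3]
3. fire T4 -> [3 2 3 3]
4. fire T2 -> [5 2 1 4]
5. fire T4 -> [5 2 3 4]
6. fire T4 -> [5 2 5 4]
7. fire T1 -> [5 4 5 4]
8. fire T1 -> [5 6 5 4]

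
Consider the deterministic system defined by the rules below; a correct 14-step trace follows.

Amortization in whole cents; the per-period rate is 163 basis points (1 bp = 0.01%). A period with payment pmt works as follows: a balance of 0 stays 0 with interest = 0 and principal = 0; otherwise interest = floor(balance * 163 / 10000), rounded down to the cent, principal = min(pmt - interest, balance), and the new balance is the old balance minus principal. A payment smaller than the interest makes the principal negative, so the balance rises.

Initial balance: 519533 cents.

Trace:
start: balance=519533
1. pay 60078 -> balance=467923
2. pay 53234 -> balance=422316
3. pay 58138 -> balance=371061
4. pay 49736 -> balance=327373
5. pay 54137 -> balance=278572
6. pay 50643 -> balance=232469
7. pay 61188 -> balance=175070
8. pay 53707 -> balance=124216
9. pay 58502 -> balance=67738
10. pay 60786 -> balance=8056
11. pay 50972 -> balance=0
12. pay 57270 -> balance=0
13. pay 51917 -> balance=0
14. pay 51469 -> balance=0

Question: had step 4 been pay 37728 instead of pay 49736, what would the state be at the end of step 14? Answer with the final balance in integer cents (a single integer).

(re-executing from step 4 with the substitution; state before step 4: balance=371061)
4. pay 37728 -> balance=339381
5. pay 54137 -> balance=290775
6. pay 50643 -> balance=244871
7. pay 61188 -> balance=187674
8. pay 53707 -> balance=137026
9. pay 58502 -> balance=80757
10. pay 60786 -> balance=21287
11. pay 50972 -> balance=0
12. pay 57270 -> balance=0
13. pay 51917 -> balance=0
14. pay 51469 -> balance=0

0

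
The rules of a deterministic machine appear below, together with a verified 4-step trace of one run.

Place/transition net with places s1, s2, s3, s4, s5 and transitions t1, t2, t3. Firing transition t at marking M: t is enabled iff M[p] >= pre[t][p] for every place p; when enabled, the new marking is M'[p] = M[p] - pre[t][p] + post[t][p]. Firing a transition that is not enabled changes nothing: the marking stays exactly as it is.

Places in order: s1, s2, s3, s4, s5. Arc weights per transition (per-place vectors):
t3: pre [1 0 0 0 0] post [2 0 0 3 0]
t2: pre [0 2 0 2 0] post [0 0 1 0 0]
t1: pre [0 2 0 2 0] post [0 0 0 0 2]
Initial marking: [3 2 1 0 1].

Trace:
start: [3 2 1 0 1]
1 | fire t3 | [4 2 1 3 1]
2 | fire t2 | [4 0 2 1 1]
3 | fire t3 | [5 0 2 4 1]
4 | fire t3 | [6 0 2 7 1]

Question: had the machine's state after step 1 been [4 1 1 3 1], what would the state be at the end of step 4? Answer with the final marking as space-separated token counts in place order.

6 1 1 9 1

state after step 1 := [4 1 1 3 1]
2 | fire t2 | [4 1 1 3 1]
3 | fire t3 | [5 1 1 6 1]
4 | fire t3 | [6 1 1 9 1]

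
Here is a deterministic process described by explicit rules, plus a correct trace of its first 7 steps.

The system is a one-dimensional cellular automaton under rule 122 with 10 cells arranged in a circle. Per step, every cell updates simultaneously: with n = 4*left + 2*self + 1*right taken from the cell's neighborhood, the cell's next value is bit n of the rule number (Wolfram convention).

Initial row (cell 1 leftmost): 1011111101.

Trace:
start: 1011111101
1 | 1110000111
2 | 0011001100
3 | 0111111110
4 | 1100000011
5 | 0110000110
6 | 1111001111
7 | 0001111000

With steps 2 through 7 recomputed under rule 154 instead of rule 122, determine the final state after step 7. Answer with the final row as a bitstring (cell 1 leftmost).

1111111000

(re-executing steps 2..7 under rule 154; state before step 2: 1110000111)
2 | 1101001111
3 | 1000111111
4 | 0101111111
5 | 0001111110
6 | 0011111101
7 | 1111111000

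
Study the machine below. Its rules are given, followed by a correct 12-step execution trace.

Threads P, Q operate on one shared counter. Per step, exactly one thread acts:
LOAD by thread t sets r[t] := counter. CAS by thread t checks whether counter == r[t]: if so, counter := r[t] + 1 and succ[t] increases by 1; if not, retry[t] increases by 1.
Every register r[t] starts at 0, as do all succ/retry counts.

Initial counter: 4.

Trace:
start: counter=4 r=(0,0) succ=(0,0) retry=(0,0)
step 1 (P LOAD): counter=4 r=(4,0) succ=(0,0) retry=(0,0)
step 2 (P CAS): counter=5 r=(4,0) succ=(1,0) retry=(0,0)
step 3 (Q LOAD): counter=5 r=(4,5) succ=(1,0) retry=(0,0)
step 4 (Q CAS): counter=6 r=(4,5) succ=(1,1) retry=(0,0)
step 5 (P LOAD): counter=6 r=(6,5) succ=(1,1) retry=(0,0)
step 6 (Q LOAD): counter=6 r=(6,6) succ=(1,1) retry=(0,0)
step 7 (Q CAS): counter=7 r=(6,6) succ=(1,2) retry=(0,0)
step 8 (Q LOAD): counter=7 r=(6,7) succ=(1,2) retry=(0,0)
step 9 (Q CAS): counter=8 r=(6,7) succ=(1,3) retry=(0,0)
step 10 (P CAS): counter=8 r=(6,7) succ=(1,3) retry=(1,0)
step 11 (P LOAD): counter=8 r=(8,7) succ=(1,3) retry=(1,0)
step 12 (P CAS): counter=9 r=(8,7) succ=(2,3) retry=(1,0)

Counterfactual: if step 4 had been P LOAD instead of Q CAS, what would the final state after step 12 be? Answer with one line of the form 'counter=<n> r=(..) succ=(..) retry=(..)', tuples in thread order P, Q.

(re-executing from step 4 with the substitution; state before step 4: counter=5 r=(4,5) succ=(1,0) retry=(0,0))
step 4 (P LOAD): counter=5 r=(5,5) succ=(1,0) retry=(0,0)
step 5 (P LOAD): counter=5 r=(5,5) succ=(1,0) retry=(0,0)
step 6 (Q LOAD): counter=5 r=(5,5) succ=(1,0) retry=(0,0)
step 7 (Q CAS): counter=6 r=(5,5) succ=(1,1) retry=(0,0)
step 8 (Q LOAD): counter=6 r=(5,6) succ=(1,1) retry=(0,0)
step 9 (Q CAS): counter=7 r=(5,6) succ=(1,2) retry=(0,0)
step 10 (P CAS): counter=7 r=(5,6) succ=(1,2) retry=(1,0)
step 11 (P LOAD): counter=7 r=(7,6) succ=(1,2) retry=(1,0)
step 12 (P CAS): counter=8 r=(7,6) succ=(2,2) retry=(1,0)

counter=8 r=(7,6) succ=(2,2) retry=(1,0)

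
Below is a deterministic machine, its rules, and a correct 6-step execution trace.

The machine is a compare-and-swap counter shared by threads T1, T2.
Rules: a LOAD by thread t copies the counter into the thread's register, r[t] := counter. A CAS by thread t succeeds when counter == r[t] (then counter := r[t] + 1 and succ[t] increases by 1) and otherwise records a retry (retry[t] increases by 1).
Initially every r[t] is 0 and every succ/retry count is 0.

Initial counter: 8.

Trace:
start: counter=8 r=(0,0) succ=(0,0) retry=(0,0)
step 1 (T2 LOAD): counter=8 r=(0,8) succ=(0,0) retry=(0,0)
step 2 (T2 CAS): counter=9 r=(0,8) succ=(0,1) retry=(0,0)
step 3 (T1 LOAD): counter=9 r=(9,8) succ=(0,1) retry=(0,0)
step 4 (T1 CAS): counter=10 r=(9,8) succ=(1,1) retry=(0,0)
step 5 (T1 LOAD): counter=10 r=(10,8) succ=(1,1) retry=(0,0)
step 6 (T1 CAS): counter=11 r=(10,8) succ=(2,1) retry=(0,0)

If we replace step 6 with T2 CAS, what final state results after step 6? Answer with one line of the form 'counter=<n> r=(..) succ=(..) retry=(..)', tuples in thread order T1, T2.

(re-executing from step 6 with the substitution; state before step 6: counter=10 r=(10,8) succ=(1,1) retry=(0,0))
step 6 (T2 CAS): counter=10 r=(10,8) succ=(1,1) retry=(0,1)

counter=10 r=(10,8) succ=(1,1) retry=(0,1)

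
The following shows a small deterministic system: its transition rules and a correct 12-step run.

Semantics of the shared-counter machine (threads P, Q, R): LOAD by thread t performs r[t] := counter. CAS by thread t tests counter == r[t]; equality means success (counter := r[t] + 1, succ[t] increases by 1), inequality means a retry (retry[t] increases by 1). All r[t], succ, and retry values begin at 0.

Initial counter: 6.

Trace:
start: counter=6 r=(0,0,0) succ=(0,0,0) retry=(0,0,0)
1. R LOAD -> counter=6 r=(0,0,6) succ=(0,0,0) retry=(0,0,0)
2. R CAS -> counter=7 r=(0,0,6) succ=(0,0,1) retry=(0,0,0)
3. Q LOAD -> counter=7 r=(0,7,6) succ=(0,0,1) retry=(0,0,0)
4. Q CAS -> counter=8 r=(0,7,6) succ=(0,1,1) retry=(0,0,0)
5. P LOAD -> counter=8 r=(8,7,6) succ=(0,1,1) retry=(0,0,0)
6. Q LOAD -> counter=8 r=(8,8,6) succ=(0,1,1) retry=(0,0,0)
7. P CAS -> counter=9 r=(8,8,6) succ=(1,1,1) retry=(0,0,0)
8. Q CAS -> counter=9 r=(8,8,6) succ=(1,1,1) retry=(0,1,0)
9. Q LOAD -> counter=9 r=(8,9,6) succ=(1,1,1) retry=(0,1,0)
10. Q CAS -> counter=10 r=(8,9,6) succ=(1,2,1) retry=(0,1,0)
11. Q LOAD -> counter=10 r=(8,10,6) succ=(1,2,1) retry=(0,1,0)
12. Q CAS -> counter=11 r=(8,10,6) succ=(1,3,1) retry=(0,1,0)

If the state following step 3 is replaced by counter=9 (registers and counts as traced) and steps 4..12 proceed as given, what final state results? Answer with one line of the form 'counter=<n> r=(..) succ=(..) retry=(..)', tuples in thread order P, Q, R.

state after step 3 := counter=9 r=(0,7,6) succ=(0,0,1) retry=(0,0,0)
4. Q CAS -> counter=9 r=(0,7,6) succ=(0,0,1) retry=(0,1,0)
5. P LOAD -> counter=9 r=(9,7,6) succ=(0,0,1) retry=(0,1,0)
6. Q LOAD -> counter=9 r=(9,9,6) succ=(0,0,1) retry=(0,1,0)
7. P CAS -> counter=10 r=(9,9,6) succ=(1,0,1) retry=(0,1,0)
8. Q CAS -> counter=10 r=(9,9,6) succ=(1,0,1) retry=(0,2,0)
9. Q LOAD -> counter=10 r=(9,10,6) succ=(1,0,1) retry=(0,2,0)
10. Q CAS -> counter=11 r=(9,10,6) succ=(1,1,1) retry=(0,2,0)
11. Q LOAD -> counter=11 r=(9,11,6) succ=(1,1,1) retry=(0,2,0)
12. Q CAS -> counter=12 r=(9,11,6) succ=(1,2,1) retry=(0,2,0)

counter=12 r=(9,11,6) succ=(1,2,1) retry=(0,2,0)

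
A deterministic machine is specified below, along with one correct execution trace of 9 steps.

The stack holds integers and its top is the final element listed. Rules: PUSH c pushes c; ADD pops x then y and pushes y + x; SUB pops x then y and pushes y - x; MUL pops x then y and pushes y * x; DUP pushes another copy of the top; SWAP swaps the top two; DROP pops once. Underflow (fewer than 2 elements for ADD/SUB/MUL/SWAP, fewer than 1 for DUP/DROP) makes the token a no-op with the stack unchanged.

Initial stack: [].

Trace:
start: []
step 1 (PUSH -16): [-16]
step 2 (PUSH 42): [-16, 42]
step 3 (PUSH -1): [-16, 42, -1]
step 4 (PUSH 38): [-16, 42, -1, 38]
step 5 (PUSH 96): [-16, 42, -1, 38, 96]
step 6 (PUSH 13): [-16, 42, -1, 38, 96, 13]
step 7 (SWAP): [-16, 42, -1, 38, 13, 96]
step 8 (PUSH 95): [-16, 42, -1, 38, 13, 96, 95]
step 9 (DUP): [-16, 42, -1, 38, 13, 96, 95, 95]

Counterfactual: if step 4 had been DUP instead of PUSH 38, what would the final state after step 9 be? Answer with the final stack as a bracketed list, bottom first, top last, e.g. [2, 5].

[-16, 42, -1, -1, 13, 96, 95, 95]

(re-executing from step 4 with the substitution; state before step 4: [-16, 42, -1])
step 4 (DUP): [-16, 42, -1, -1]
step 5 (PUSH 96): [-16, 42, -1, -1, 96]
step 6 (PUSH 13): [-16, 42, -1, -1, 96, 13]
step 7 (SWAP): [-16, 42, -1, -1, 13, 96]
step 8 (PUSH 95): [-16, 42, -1, -1, 13, 96, 95]
step 9 (DUP): [-16, 42, -1, -1, 13, 96, 95, 95]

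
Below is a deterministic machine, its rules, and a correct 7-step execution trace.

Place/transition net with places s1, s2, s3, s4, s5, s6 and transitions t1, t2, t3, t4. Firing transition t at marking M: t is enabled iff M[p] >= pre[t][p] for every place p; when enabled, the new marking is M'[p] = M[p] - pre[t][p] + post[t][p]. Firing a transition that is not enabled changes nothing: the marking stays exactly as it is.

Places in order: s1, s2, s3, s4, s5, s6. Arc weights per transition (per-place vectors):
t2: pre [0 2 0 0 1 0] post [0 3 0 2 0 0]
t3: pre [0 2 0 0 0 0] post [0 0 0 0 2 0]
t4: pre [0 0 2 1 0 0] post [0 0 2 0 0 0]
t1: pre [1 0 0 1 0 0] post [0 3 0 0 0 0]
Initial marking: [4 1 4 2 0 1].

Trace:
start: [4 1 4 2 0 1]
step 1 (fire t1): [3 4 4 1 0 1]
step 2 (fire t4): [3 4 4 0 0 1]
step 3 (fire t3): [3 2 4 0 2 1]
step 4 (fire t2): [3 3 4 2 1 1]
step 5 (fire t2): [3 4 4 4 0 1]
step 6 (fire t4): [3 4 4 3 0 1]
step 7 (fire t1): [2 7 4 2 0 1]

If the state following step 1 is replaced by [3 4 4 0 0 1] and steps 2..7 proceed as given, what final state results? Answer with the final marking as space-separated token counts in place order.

2 7 4 2 0 1

state after step 1 := [3 4 4 0 0 1]
step 2 (fire t4): [3 4 4 0 0 1]
step 3 (fire t3): [3 2 4 0 2 1]
step 4 (fire t2): [3 3 4 2 1 1]
step 5 (fire t2): [3 4 4 4 0 1]
step 6 (fire t4): [3 4 4 3 0 1]
step 7 (fire t1): [2 7 4 2 0 1]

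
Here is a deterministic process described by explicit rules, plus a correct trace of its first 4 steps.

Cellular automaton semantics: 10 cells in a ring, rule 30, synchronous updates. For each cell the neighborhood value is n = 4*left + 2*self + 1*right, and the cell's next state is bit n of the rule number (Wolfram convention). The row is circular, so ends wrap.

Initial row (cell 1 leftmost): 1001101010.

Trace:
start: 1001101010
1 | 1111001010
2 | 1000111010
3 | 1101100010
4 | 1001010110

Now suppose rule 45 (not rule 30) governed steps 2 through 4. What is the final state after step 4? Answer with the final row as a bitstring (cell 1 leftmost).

1010011011

(re-executing steps 2..4 under rule 45; state before step 2: 1111001010)
2 | 1000001111
3 | 0011101000
4 | 1010011011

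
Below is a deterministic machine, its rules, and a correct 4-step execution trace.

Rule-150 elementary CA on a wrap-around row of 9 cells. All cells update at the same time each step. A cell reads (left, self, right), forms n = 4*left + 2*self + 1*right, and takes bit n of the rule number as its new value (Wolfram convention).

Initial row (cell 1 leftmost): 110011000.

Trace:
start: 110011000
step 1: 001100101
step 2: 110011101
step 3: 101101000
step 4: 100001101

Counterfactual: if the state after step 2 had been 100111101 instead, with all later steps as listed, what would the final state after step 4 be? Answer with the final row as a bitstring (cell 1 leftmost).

100000100

state after step 2 := 100111101
step 3: 011011000
step 4: 100000100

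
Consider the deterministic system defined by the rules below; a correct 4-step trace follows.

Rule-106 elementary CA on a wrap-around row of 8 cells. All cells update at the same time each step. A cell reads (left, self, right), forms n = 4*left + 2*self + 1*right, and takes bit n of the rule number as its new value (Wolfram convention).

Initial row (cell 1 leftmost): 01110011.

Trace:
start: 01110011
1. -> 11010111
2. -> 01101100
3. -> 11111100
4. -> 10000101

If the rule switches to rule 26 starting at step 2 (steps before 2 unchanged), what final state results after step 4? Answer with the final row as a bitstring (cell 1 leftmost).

(re-executing steps 2..4 under rule 26; state before step 2: 11010111)
2. -> 00000100
3. -> 00001010
4. -> 00010001

00010001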